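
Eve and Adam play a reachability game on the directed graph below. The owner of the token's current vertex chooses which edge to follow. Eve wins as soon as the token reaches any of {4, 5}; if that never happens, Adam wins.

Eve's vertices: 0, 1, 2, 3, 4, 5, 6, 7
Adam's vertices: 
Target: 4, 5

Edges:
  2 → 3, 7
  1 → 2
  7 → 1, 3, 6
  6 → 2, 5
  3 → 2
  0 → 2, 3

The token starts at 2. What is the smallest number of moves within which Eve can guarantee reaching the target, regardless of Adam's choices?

A0 = {4, 5}
A1: add {6} — 6 (Eve) has 6→5.
A2: add {7} — 7 (Eve) has 7→6.
A3: add {2} — 2 (Eve) has 2→7.
2 enters the attractor at level 3, so Eve can force the target in 3 moves from there.

3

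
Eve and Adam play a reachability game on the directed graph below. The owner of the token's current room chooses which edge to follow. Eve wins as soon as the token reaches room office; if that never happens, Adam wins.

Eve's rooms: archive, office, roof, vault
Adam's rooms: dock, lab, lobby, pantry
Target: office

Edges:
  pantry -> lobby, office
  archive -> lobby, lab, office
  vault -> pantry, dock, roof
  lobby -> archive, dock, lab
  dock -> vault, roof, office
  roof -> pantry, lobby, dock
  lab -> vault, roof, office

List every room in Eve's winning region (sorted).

archive, office

A0 = {office}
A1: add {archive} — archive (Eve) has archive→office.
A2 = A1; e.g. pantry (Adam) can still go to lobby. Fixed point.
Eve's winning region = {archive, office}.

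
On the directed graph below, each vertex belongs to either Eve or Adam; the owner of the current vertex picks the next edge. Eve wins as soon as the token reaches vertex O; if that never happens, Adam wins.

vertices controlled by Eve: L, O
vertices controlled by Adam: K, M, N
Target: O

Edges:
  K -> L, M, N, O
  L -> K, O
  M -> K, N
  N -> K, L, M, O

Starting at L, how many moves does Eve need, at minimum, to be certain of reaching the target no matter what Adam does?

1

A0 = {O}
A1: add {L} — L (Eve) has L→O.
A2 = A1; e.g. K (Adam) can still go to M. Fixed point.
L enters the attractor at level 1, so Eve can force the target in 1 move from there.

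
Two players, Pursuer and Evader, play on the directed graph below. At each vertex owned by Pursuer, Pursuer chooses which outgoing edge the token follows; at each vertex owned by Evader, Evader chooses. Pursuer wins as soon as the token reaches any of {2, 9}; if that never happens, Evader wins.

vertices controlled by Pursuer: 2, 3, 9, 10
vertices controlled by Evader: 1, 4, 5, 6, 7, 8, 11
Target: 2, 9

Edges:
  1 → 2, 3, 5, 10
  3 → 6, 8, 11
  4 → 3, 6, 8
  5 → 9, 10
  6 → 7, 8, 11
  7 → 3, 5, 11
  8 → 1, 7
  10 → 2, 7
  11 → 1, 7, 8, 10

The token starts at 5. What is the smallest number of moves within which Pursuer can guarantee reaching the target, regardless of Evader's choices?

2

A0 = {2, 9}
A1: add {10} — 10 (Pursuer) has 10→2.
A2: add {5} — 5 (Evader): all of {9, 10} already in.
A3 = A2; e.g. 1 (Evader) can still go to 3. Fixed point.
5 enters the attractor at level 2, so Pursuer can force the target in 2 moves from there.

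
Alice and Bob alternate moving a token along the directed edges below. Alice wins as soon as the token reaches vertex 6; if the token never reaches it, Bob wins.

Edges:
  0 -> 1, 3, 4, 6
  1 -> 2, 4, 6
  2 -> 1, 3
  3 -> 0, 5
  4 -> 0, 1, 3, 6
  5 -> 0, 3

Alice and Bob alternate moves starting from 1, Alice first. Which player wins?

Track states (vertex, player-to-move).
A0 = {(6,Alice), (6,Bob)}
A1: add {(0,Alice), (1,Alice), (4,Alice)}.
(1,Alice) ∈ A1 ⇒ Alice forces the target.

Alice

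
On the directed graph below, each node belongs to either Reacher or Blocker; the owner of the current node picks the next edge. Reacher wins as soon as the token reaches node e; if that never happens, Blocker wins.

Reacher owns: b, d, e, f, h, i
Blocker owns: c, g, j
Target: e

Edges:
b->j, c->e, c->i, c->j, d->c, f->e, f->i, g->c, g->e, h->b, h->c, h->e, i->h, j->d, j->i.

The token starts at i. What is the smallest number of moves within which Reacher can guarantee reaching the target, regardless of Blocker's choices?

A0 = {e}
A1: add {f, h} — f (Reacher) has f→e; h (Reacher) has h→e.
A2: add {i} — i (Reacher) has i→h.
A3 = A2; e.g. b (Reacher) has no edge into A2. Fixed point.
i enters the attractor at level 2, so Reacher can force the target in 2 moves from there.

2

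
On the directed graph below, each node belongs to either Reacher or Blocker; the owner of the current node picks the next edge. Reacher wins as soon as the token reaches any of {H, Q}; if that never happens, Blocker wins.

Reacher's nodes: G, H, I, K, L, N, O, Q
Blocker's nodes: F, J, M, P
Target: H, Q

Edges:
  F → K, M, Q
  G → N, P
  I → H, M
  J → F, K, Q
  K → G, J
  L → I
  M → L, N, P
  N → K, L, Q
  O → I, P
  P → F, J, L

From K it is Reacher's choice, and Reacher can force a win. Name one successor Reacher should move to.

A0 = {H, Q}
A1: add {I, N} — I (Reacher) has I→H; N (Reacher) has N→Q.
A2: add {G, L, O} — G (Reacher) has G→N; L (Reacher) has L→I; O (Reacher) has O→I.
A3: add {K} — K (Reacher) has K→G.
A4 = A3; e.g. F (Blocker) can still go to M. Fixed point.
From K, successor G is in the attractor (rank 2); the other successor J is not.

G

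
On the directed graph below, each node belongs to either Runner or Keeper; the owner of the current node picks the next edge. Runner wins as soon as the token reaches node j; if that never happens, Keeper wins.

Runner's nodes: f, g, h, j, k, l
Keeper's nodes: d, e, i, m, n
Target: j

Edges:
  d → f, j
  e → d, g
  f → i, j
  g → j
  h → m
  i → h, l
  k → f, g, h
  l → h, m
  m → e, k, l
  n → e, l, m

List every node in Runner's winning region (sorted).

A0 = {j}
A1: add {f, g} — f (Runner) has f→j; g (Runner) has g→j.
A2: add {d, k} — d (Keeper): all of {f, j} already in; k (Runner) has k→f.
A3: add {e} — e (Keeper): all of {d, g} already in.
A4 = A3; e.g. h (Runner) has no edge into A3. Fixed point.
Runner's winning region = {d, e, f, g, j, k}.

d, e, f, g, j, k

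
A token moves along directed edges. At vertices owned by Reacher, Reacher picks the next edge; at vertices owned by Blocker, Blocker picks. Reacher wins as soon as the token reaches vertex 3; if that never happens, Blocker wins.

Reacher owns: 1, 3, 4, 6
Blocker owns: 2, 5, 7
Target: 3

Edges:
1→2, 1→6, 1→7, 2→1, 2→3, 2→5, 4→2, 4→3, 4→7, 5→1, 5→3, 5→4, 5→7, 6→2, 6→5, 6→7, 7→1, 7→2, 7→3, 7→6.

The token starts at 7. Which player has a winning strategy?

A0 = {3}
A1: add {4} — 4 (Reacher) has 4→3.
A2 = A1; e.g. 1 (Reacher) has no edge into A1. Fixed point.
7 never enters the attractor, so Blocker can avoid the target forever.

Blocker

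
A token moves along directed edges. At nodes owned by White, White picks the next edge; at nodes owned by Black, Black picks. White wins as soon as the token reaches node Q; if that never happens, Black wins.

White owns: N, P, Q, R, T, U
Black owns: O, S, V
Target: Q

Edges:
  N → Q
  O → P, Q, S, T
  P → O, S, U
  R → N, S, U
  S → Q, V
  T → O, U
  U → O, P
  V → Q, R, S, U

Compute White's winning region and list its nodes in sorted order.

N, Q, R

A0 = {Q}
A1: add {N} — N (White) has N→Q.
A2: add {R} — R (White) has R→N.
A3 = A2; e.g. O (Black) can still go to P. Fixed point.
White's winning region = {N, Q, R}.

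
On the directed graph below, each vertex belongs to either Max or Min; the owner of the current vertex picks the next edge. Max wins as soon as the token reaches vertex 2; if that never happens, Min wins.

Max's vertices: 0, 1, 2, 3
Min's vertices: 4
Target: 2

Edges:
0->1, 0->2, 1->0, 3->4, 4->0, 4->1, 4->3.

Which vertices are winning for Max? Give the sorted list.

A0 = {2}
A1: add {0} — 0 (Max) has 0→2.
A2: add {1} — 1 (Max) has 1→0.
A3 = A2; e.g. 3 (Max) has no edge into A2. Fixed point.
Max's winning region = {0, 1, 2}.

0, 1, 2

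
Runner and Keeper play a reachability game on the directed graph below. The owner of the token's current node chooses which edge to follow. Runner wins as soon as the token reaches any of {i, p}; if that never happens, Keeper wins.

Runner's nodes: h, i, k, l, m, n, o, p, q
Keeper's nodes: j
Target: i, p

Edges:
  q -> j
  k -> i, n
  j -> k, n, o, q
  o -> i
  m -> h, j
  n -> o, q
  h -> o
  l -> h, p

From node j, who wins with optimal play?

Keeper

A0 = {i, p}
A1: add {k, l, o} — k (Runner) has k→i; l (Runner) has l→p; o (Runner) has o→i.
A2: add {h, n} — h (Runner) has h→o; n (Runner) has n→o.
A3: add {m} — m (Runner) has m→h.
A4 = A3; e.g. j (Keeper) can still go to q. Fixed point.
j never enters the attractor, so Keeper can avoid the target forever.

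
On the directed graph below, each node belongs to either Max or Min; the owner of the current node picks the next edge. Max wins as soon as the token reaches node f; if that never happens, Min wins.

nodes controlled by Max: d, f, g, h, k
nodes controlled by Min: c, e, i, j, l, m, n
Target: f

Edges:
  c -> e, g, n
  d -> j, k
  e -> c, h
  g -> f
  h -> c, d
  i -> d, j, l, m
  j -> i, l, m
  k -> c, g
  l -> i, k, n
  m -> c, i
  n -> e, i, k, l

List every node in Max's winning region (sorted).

A0 = {f}
A1: add {g} — g (Max) has g→f.
A2: add {k} — k (Max) has k→g.
A3: add {d} — d (Max) has d→k.
A4: add {h} — h (Max) has h→d.
A5 = A4; e.g. c (Min) can still go to e. Fixed point.
Max's winning region = {d, f, g, h, k}.

d, f, g, h, k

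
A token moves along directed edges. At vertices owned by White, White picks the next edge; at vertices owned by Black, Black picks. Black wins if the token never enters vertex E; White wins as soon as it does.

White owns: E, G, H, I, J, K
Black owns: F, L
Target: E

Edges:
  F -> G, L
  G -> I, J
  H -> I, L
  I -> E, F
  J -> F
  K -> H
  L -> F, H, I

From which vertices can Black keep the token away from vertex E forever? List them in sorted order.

A0 = {E}
A1: add {I} — I (White) has I→E.
A2: add {G, H} — G (White) has G→I; H (White) has H→I.
A3: add {K} — K (White) has K→H.
A4 = A3; e.g. F (Black) can still go to L. Fixed point.
White's attractor = {E, G, H, I, K}; Black avoids the target exactly from the complement.

F, J, L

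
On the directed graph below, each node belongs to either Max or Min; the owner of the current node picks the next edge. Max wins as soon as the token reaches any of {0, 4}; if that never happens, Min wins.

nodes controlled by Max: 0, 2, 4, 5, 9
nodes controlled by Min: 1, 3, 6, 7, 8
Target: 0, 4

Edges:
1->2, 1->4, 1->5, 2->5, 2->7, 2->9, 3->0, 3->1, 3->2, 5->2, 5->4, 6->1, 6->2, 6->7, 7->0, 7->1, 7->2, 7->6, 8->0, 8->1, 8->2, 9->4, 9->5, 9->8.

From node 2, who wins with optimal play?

Max

A0 = {0, 4}
A1: add {5, 9} — 5 (Max) has 5→4; 9 (Max) has 9→4.
A2: add {2} — 2 (Max) has 2→5.
2 ∈ A2, so Max can force the target.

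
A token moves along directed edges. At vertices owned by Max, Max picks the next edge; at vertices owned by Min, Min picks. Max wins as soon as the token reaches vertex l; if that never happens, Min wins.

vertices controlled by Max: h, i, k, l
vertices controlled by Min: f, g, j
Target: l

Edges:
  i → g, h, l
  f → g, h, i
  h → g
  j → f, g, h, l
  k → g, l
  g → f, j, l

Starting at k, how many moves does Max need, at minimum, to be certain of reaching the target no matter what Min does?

A0 = {l}
A1: add {i, k} — i (Max) has i→l; k (Max) has k→l.
A2 = A1; e.g. f (Min) can still go to g. Fixed point.
k enters the attractor at level 1, so Max can force the target in 1 move from there.

1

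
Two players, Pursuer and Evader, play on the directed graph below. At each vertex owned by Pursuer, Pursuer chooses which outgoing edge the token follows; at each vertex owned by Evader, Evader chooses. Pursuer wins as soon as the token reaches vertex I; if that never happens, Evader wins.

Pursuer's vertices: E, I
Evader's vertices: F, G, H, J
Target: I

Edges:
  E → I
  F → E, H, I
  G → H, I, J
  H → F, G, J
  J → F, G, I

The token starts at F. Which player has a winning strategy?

Evader

A0 = {I}
A1: add {E} — E (Pursuer) has E→I.
A2 = A1; e.g. F (Evader) can still go to H. Fixed point.
F never enters the attractor, so Evader can avoid the target forever.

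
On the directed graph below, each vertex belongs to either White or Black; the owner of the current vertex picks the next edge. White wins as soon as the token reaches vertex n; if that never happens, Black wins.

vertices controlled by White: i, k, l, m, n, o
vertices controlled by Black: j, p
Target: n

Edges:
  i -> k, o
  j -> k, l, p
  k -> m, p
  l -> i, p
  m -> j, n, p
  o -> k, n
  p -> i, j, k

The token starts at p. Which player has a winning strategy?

A0 = {n}
A1: add {m, o} — m (White) has m→n; o (White) has o→n.
A2: add {i, k} — i (White) has i→o; k (White) has k→m.
A3: add {l} — l (White) has l→i.
A4 = A3; e.g. j (Black) can still go to p. Fixed point.
p never enters the attractor, so Black can avoid the target forever.

Black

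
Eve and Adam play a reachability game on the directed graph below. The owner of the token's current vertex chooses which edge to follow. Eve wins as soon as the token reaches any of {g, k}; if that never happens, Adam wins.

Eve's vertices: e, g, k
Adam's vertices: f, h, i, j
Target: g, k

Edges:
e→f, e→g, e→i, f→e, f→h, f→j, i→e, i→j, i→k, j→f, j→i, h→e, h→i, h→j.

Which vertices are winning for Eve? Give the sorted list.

e, g, k

A0 = {g, k}
A1: add {e} — e (Eve) has e→g.
A2 = A1; e.g. f (Adam) can still go to h. Fixed point.
Eve's winning region = {e, g, k}.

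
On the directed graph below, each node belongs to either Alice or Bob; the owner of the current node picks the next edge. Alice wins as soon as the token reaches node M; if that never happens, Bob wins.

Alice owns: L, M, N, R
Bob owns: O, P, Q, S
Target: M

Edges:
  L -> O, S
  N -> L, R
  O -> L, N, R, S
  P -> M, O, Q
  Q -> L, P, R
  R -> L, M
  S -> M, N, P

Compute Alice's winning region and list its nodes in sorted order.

A0 = {M}
A1: add {R} — R (Alice) has R→M.
A2: add {N} — N (Alice) has N→R.
A3 = A2; e.g. L (Alice) has no edge into A2. Fixed point.
Alice's winning region = {M, N, R}.

M, N, R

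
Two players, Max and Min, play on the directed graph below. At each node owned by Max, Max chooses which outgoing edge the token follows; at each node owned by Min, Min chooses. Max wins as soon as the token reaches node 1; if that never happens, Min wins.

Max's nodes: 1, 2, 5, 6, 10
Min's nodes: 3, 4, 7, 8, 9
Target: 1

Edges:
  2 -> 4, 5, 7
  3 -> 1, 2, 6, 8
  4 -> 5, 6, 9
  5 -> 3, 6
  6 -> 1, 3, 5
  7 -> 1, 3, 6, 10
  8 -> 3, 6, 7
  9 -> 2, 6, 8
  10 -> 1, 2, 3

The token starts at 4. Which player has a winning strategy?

A0 = {1}
A1: add {6, 10} — 6 (Max) has 6→1; 10 (Max) has 10→1.
A2: add {5} — 5 (Max) has 5→6.
A3: add {2} — 2 (Max) has 2→5.
A4 = A3; e.g. 3 (Min) can still go to 8. Fixed point.
4 never enters the attractor, so Min can avoid the target forever.

Min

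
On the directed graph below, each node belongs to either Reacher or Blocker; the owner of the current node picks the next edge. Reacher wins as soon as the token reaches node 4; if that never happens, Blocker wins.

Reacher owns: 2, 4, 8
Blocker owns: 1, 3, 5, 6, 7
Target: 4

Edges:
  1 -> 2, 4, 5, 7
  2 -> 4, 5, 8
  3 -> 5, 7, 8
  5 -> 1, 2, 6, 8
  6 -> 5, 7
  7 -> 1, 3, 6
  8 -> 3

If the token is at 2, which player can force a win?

A0 = {4}
A1: add {2} — 2 (Reacher) has 2→4.
A2 = A1; e.g. 1 (Blocker) can still go to 5. Fixed point.
2 ∈ A1, so Reacher can force the target.

Reacher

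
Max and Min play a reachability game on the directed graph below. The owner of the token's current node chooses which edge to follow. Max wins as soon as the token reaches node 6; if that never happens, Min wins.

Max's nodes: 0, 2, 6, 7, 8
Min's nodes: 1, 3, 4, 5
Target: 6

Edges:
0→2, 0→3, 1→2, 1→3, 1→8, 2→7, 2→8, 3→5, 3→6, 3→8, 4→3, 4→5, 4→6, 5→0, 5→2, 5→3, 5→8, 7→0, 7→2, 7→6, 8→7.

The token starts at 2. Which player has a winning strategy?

Max

A0 = {6}
A1: add {7} — 7 (Max) has 7→6.
A2: add {2, 8} — 2 (Max) has 2→7; 8 (Max) has 8→7.
2 ∈ A2, so Max can force the target.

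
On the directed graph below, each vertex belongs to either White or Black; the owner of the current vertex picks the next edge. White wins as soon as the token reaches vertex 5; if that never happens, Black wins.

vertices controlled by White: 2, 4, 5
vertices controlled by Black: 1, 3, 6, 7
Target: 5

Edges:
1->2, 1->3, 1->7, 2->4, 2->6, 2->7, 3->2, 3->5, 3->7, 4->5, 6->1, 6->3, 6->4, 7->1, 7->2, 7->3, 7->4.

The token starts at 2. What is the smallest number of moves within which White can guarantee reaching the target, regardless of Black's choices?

A0 = {5}
A1: add {4} — 4 (White) has 4→5.
A2: add {2} — 2 (White) has 2→4.
A3 = A2; e.g. 1 (Black) can still go to 3. Fixed point.
2 enters the attractor at level 2, so White can force the target in 2 moves from there.

2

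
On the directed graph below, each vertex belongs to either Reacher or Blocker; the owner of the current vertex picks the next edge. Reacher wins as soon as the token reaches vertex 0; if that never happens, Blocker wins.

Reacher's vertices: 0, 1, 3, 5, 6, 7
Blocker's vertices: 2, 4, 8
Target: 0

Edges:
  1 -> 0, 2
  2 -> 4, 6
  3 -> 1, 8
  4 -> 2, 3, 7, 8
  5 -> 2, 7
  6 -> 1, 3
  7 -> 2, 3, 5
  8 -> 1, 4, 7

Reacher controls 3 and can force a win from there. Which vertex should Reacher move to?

A0 = {0}
A1: add {1} — 1 (Reacher) has 1→0.
A2: add {3, 6} — 3 (Reacher) has 3→1; 6 (Reacher) has 6→1.
A3: add {7} — 7 (Reacher) has 7→3.
A4: add {5} — 5 (Reacher) has 5→7.
A5 = A4; e.g. 2 (Blocker) can still go to 4. Fixed point.
From 3, successor 1 is in the attractor (rank 1); the other successor 8 is not.

1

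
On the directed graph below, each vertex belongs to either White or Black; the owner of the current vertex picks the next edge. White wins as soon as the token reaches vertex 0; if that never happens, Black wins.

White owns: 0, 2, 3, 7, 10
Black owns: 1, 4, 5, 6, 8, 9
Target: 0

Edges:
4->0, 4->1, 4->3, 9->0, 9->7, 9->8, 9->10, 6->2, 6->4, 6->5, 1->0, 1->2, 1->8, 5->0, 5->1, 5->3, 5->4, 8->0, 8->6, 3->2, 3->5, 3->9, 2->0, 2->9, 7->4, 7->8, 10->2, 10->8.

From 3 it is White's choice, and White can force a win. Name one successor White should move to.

2

A0 = {0}
A1: add {2} — 2 (White) has 2→0.
A2: add {3, 10} — 3 (White) has 3→2; 10 (White) has 10→2.
A3 = A2; e.g. 1 (Black) can still go to 8. Fixed point.
From 3, successor 2 is in the attractor (rank 1); the other successors 5, 9 are not.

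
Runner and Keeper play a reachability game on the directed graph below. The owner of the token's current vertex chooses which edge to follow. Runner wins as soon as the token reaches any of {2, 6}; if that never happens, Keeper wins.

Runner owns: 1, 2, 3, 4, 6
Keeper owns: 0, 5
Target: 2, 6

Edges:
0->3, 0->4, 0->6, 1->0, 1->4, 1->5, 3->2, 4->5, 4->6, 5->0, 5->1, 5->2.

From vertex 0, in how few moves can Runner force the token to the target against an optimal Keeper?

A0 = {2, 6}
A1: add {3, 4} — 3 (Runner) has 3→2; 4 (Runner) has 4→6.
A2: add {0, 1} — 0 (Keeper): all of {3, 4, 6} already in; 1 (Runner) has 1→4.
0 enters the attractor at level 2, so Runner can force the target in 2 moves from there.

2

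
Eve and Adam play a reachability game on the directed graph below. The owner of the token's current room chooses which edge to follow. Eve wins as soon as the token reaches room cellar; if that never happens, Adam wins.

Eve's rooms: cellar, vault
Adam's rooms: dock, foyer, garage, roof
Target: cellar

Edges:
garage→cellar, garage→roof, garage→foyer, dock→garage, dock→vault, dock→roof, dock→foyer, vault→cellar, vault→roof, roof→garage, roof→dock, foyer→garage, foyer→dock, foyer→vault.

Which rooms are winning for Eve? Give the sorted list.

A0 = {cellar}
A1: add {vault} — vault (Eve) has vault→cellar.
A2 = A1; e.g. garage (Adam) can still go to roof. Fixed point.
Eve's winning region = {cellar, vault}.

cellar, vault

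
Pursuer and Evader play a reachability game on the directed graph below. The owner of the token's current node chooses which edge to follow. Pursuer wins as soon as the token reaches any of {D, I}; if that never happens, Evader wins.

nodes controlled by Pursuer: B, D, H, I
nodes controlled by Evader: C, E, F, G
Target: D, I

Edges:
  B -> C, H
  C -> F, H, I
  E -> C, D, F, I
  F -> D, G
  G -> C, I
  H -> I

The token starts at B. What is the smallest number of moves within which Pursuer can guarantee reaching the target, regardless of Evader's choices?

2

A0 = {D, I}
A1: add {H} — H (Pursuer) has H→I.
A2: add {B} — B (Pursuer) has B→H.
A3 = A2; e.g. C (Evader) can still go to F. Fixed point.
B enters the attractor at level 2, so Pursuer can force the target in 2 moves from there.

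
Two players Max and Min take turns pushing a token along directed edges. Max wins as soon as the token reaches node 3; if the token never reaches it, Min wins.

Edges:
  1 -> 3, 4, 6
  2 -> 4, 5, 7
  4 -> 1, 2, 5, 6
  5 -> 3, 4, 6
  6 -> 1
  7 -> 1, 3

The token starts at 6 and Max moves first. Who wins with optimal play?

Track states (vertex, player-to-move).
A0 = {(3,Max), (3,Min)}
A1: add {(1,Max), (5,Max), (7,Max)}.
A2: add {(6,Min), (7,Min)}.
A3: add {(2,Max), (4,Max)}.
A4: add {(2,Min)}.
A5 = A4; e.g. (1,Min) stays out. (6,Max) never enters ⇒ Min avoids the target.

Min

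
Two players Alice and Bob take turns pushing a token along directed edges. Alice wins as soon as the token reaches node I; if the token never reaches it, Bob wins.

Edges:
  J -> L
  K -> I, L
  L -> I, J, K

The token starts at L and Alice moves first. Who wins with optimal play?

Alice

Track states (vertex, player-to-move).
A0 = {(I,Alice), (I,Bob)}
A1: add {(K,Alice), (L,Alice)}.
(L,Alice) ∈ A1 ⇒ Alice forces the target.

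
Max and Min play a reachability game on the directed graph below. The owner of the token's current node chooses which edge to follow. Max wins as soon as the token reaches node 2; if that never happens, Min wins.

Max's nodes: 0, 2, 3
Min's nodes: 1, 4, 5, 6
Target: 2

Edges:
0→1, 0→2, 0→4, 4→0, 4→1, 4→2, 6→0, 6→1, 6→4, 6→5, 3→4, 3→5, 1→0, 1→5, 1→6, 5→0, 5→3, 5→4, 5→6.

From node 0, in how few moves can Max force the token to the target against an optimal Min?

1

A0 = {2}
A1: add {0} — 0 (Max) has 0→2.
A2 = A1; e.g. 1 (Min) can still go to 5. Fixed point.
0 enters the attractor at level 1, so Max can force the target in 1 move from there.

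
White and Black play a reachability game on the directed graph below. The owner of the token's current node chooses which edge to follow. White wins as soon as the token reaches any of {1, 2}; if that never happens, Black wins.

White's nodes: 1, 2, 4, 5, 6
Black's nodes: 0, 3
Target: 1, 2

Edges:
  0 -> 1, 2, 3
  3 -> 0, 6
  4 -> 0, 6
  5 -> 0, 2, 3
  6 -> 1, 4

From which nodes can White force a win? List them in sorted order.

1, 2, 4, 5, 6

A0 = {1, 2}
A1: add {5, 6} — 5 (White) has 5→2; 6 (White) has 6→1.
A2: add {4} — 4 (White) has 4→6.
A3 = A2; e.g. 0 (Black) can still go to 3. Fixed point.
White's winning region = {1, 2, 4, 5, 6}.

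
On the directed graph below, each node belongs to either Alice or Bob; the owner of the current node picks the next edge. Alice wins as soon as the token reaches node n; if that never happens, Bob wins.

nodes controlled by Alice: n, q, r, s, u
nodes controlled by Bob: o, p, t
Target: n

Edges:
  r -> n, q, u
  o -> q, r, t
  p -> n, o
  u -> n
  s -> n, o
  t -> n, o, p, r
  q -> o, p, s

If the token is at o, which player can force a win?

A0 = {n}
A1: add {r, s, u} — r (Alice) has r→n; s (Alice) has s→n; u (Alice) has u→n.
A2: add {q} — q (Alice) has q→s.
A3 = A2; e.g. o (Bob) can still go to t. Fixed point.
o never enters the attractor, so Bob can avoid the target forever.

Bob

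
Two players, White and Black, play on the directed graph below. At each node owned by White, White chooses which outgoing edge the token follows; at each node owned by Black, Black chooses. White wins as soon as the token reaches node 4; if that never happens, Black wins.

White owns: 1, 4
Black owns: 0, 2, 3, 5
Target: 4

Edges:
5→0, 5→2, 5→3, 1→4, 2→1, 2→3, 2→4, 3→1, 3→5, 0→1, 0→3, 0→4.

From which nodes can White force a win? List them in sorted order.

1, 4

A0 = {4}
A1: add {1} — 1 (White) has 1→4.
A2 = A1; e.g. 0 (Black) can still go to 3. Fixed point.
White's winning region = {1, 4}.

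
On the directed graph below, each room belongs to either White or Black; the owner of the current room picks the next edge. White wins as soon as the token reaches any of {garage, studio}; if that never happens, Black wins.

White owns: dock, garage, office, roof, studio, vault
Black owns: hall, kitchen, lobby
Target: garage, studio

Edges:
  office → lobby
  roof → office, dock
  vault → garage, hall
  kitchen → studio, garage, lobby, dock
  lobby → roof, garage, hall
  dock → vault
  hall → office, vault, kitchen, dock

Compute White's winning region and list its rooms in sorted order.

A0 = {garage, studio}
A1: add {vault} — vault (White) has vault→garage.
A2: add {dock} — dock (White) has dock→vault.
A3: add {roof} — roof (White) has roof→dock.
A4 = A3; e.g. office (White) has no edge into A3. Fixed point.
White's winning region = {dock, garage, roof, studio, vault}.

dock, garage, roof, studio, vault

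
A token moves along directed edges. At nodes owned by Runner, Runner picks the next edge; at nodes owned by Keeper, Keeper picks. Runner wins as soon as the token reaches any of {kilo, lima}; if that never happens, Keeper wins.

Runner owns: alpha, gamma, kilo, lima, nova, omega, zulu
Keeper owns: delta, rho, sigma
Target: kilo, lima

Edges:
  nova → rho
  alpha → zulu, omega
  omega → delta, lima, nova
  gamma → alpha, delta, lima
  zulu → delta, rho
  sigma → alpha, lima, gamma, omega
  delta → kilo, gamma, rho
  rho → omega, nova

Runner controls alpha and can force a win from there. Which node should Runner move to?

omega

A0 = {kilo, lima}
A1: add {gamma, omega} — gamma (Runner) has gamma→lima; omega (Runner) has omega→lima.
A2: add {alpha} — alpha (Runner) has alpha→omega.
A3: add {sigma} — sigma (Keeper): all of {alpha, lima, gamma, omega} already in.
A4 = A3; e.g. zulu (Runner) has no edge into A3. Fixed point.
From alpha, successor omega is in the attractor (rank 1); the other successor zulu is not.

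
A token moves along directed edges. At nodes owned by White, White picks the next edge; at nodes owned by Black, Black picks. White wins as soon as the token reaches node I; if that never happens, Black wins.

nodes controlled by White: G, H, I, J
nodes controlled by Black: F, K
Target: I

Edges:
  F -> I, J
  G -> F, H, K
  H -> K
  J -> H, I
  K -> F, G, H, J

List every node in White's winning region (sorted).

A0 = {I}
A1: add {J} — J (White) has J→I.
A2: add {F} — F (Black): all of {I, J} already in.
A3: add {G} — G (White) has G→F.
A4 = A3; e.g. H (White) has no edge into A3. Fixed point.
White's winning region = {F, G, I, J}.

F, G, I, J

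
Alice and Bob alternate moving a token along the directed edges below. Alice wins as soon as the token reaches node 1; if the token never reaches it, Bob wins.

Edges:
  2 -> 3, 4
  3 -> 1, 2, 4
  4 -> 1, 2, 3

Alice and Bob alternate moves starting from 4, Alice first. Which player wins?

Track states (vertex, player-to-move).
A0 = {(1,Alice), (1,Bob)}
A1: add {(3,Alice), (4,Alice)}.
(4,Alice) ∈ A1 ⇒ Alice forces the target.

Alice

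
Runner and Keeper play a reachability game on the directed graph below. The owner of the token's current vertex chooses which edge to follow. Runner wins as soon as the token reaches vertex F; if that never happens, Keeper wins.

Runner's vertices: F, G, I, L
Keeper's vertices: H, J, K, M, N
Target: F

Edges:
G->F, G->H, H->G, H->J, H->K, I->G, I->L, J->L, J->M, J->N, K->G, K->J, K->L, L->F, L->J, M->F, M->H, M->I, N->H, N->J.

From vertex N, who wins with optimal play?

Keeper

A0 = {F}
A1: add {G, L} — G (Runner) has G→F; L (Runner) has L→F.
A2: add {I} — I (Runner) has I→G.
A3 = A2; e.g. H (Keeper) can still go to J. Fixed point.
N never enters the attractor, so Keeper can avoid the target forever.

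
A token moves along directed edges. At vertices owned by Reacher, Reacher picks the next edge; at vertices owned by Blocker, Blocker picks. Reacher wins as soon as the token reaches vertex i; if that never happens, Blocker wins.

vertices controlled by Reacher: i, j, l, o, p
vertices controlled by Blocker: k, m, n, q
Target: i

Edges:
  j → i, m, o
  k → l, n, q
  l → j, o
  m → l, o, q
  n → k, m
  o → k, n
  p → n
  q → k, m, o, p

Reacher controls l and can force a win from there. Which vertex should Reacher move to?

j

A0 = {i}
A1: add {j} — j (Reacher) has j→i.
A2: add {l} — l (Reacher) has l→j.
A3 = A2; e.g. k (Blocker) can still go to n. Fixed point.
From l, successor j is in the attractor (rank 1); the other successor o is not.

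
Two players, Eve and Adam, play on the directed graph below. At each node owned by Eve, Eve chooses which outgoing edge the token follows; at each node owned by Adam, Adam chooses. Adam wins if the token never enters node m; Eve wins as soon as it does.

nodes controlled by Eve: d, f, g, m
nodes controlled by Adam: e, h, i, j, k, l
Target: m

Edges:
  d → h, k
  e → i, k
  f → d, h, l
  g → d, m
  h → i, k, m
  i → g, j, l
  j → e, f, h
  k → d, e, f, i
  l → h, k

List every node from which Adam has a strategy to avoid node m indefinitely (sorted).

A0 = {m}
A1: add {g} — g (Eve) has g→m.
A2 = A1; e.g. d (Eve) has no edge into A1. Fixed point.
Eve's attractor = {g, m}; Adam avoids the target exactly from the complement.

d, e, f, h, i, j, k, l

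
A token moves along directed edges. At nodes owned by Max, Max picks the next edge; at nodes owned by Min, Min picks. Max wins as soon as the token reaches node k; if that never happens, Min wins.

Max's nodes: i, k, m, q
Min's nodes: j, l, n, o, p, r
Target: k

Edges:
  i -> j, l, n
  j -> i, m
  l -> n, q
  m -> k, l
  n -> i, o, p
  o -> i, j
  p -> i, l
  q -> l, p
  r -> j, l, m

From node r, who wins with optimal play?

Min

A0 = {k}
A1: add {m} — m (Max) has m→k.
A2 = A1; e.g. i (Max) has no edge into A1. Fixed point.
r never enters the attractor, so Min can avoid the target forever.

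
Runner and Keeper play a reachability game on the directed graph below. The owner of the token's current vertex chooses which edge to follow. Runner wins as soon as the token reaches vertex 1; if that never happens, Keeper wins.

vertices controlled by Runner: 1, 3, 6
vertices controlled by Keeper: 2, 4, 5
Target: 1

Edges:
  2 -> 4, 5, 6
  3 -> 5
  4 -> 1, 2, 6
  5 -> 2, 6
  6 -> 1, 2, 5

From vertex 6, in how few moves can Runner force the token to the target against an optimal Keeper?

1

A0 = {1}
A1: add {6} — 6 (Runner) has 6→1.
A2 = A1; e.g. 2 (Keeper) can still go to 4. Fixed point.
6 enters the attractor at level 1, so Runner can force the target in 1 move from there.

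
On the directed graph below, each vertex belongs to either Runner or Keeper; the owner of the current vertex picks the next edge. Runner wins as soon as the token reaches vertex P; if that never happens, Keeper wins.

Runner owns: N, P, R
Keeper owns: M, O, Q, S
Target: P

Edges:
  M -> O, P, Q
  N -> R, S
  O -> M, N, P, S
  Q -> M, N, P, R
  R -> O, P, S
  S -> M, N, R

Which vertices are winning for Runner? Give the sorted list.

N, P, R

A0 = {P}
A1: add {R} — R (Runner) has R→P.
A2: add {N} — N (Runner) has N→R.
A3 = A2; e.g. M (Keeper) can still go to O. Fixed point.
Runner's winning region = {N, P, R}.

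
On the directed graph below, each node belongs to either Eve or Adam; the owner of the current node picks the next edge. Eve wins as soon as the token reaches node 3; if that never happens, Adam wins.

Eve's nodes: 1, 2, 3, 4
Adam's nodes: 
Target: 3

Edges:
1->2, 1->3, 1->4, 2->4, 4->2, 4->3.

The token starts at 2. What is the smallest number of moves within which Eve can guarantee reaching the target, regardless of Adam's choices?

A0 = {3}
A1: add {1, 4} — 1 (Eve) has 1→3; 4 (Eve) has 4→3.
A2: add {2} — 2 (Eve) has 2→4.
A2 = all vertices. Fixed point.
2 enters the attractor at level 2, so Eve can force the target in 2 moves from there.

2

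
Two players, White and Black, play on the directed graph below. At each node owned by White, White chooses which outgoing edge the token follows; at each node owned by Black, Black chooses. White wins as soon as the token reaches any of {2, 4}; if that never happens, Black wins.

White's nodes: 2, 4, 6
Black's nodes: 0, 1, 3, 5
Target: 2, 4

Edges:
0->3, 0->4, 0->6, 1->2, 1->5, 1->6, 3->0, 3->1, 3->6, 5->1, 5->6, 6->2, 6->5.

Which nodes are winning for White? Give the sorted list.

2, 4, 6

A0 = {2, 4}
A1: add {6} — 6 (White) has 6→2.
A2 = A1; e.g. 0 (Black) can still go to 3. Fixed point.
White's winning region = {2, 4, 6}.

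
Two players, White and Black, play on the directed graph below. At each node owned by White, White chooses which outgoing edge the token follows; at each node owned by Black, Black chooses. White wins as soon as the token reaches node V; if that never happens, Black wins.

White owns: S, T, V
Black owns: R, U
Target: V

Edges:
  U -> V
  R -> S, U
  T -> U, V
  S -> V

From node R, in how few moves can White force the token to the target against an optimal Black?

A0 = {V}
A1: add {S, T, U} — S (White) has S→V; T (White) has T→V; U (Black): all of {V} already in.
A2: add {R} — R (Black): all of {S, U} already in.
A2 = all vertices. Fixed point.
R enters the attractor at level 2, so White can force the target in 2 moves from there.

2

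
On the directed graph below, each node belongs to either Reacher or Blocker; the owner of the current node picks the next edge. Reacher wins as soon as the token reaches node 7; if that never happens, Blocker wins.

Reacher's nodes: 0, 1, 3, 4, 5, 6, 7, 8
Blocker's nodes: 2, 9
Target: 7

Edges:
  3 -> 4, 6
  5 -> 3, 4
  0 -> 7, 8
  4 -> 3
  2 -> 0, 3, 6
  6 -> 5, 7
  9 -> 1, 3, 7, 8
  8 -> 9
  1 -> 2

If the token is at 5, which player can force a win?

Reacher

A0 = {7}
A1: add {0, 6} — 0 (Reacher) has 0→7; 6 (Reacher) has 6→7.
A2: add {3} — 3 (Reacher) has 3→6.
A3: add {2, 4, 5} — 2 (Blocker): all of {0, 3, 6} already in; 4 (Reacher) has 4→3; 5 (Reacher) has 5→3.
5 ∈ A3, so Reacher can force the target.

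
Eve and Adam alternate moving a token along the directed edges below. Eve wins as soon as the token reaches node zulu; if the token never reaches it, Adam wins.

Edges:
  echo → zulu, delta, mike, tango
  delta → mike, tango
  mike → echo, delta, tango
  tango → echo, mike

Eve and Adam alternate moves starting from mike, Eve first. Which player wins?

Track states (vertex, player-to-move).
A0 = {(zulu,Eve), (zulu,Adam)}
A1: add {(echo,Eve)}.
A2 = A1; e.g. (echo,Adam) stays out. (mike,Eve) never enters ⇒ Adam avoids the target.

Adam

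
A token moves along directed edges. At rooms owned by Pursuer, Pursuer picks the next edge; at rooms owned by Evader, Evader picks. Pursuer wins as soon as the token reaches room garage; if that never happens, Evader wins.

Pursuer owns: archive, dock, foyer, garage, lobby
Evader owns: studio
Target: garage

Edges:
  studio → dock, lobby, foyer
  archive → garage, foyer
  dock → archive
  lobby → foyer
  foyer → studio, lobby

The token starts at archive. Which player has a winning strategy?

A0 = {garage}
A1: add {archive} — archive (Pursuer) has archive→garage.
archive ∈ A1, so Pursuer can force the target.

Pursuer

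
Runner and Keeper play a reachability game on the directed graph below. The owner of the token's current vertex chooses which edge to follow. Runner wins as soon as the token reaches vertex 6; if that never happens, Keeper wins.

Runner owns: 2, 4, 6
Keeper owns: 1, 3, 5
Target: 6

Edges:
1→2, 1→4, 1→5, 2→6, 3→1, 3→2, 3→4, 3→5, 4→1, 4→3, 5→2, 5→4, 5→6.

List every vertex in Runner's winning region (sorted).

A0 = {6}
A1: add {2} — 2 (Runner) has 2→6.
A2 = A1; e.g. 1 (Keeper) can still go to 4. Fixed point.
Runner's winning region = {2, 6}.

2, 6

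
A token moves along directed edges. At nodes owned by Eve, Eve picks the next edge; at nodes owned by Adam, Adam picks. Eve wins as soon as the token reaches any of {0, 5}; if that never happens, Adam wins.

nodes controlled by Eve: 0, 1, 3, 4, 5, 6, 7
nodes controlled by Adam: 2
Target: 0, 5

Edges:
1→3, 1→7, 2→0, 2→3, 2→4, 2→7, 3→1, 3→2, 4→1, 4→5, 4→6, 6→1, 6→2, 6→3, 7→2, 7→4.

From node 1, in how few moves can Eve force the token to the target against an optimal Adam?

A0 = {0, 5}
A1: add {4} — 4 (Eve) has 4→5.
A2: add {7} — 7 (Eve) has 7→4.
A3: add {1} — 1 (Eve) has 1→7.
1 enters the attractor at level 3, so Eve can force the target in 3 moves from there.

3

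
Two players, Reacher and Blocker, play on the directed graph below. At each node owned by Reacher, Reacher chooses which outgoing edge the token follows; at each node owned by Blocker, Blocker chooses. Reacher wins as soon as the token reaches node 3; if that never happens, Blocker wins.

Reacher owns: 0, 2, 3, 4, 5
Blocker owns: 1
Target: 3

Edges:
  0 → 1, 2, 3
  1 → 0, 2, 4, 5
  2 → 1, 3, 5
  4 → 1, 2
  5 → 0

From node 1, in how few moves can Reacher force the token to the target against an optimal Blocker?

A0 = {3}
A1: add {0, 2} — 0 (Reacher) has 0→3; 2 (Reacher) has 2→3.
A2: add {4, 5} — 4 (Reacher) has 4→2; 5 (Reacher) has 5→0.
A3: add {1} — 1 (Blocker): all of {0, 2, 4, 5} already in.
A3 = all vertices. Fixed point.
1 enters the attractor at level 3, so Reacher can force the target in 3 moves from there.

3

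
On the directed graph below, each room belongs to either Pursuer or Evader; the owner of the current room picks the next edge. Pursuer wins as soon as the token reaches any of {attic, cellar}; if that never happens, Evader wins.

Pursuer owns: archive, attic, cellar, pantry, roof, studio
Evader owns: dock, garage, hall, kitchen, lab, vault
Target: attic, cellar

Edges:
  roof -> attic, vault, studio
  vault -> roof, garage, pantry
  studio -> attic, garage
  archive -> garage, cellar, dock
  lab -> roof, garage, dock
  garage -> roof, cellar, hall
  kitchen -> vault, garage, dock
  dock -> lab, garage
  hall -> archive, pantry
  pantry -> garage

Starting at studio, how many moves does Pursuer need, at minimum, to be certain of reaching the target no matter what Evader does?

A0 = {attic, cellar}
A1: add {archive, roof, studio} — roof (Pursuer) has roof→attic; studio (Pursuer) has studio→attic; archive (Pursuer) has archive→cellar.
A2 = A1; e.g. vault (Evader) can still go to garage. Fixed point.
studio enters the attractor at level 1, so Pursuer can force the target in 1 move from there.

1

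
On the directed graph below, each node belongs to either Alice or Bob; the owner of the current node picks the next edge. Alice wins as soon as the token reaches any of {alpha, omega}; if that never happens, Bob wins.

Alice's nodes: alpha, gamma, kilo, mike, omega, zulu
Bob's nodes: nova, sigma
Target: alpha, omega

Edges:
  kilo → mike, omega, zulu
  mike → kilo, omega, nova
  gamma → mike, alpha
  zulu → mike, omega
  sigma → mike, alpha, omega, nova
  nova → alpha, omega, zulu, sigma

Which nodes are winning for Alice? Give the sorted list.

A0 = {alpha, omega}
A1: add {gamma, kilo, mike, zulu} — kilo (Alice) has kilo→omega; mike (Alice) has mike→omega; gamma (Alice) has gamma→alpha; zulu (Alice) has zulu→omega.
A2 = A1; e.g. sigma (Bob) can still go to nova. Fixed point.
Alice's winning region = {alpha, gamma, kilo, mike, omega, zulu}.

alpha, gamma, kilo, mike, omega, zulu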